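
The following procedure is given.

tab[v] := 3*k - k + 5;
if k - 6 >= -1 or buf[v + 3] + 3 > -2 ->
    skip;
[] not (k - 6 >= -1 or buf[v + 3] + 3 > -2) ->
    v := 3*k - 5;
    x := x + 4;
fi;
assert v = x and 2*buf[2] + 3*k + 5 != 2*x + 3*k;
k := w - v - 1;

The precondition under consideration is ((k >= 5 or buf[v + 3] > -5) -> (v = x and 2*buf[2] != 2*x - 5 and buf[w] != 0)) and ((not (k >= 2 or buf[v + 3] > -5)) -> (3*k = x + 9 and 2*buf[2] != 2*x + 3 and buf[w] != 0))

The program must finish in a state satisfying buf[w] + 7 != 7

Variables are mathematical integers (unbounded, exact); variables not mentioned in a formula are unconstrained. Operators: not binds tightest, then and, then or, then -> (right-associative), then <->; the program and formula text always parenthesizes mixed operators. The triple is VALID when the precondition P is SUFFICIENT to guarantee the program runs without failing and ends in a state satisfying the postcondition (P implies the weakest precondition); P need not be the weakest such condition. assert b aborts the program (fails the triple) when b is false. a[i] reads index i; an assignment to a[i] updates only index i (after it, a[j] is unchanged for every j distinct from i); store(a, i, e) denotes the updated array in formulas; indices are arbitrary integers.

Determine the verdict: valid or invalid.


Working backward. After the program, the postcondition buf[w] + 7 != 7 must hold; in canonical form it is buf[w] != 0.
Before k := w - v - 1: buf[w] != 0
Before assert v = x and 2*buf[2] + 3*k + 5 != 2*x + 3*k: v = x and 2*buf[2] != 2*x - 5 and buf[w] != 0
Then branch requires v = x and 2*buf[2] != 2*x - 5 and buf[w] != 0; else branch requires 3*k = x + 9 and 2*buf[2] != 2*x + 3 and buf[w] != 0.
Before the if: ((k >= 5 or buf[v + 3] > -5) -> (v = x and 2*buf[2] != 2*x - 5 and buf[w] != 0)) and ((not (k >= 5 or buf[v + 3] > -5)) -> (3*k = x + 9 and 2*buf[2] != 2*x + 3 and buf[w] != 0))
Before tab[v] := 3*k - k + 5: ((k >= 5 or buf[v + 3] > -5) -> (v = x and 2*buf[2] != 2*x - 5 and buf[w] != 0)) and ((not (k >= 5 or buf[v + 3] > -5)) -> (3*k = x + 9 and 2*buf[2] != 2*x + 3 and buf[w] != 0))
The weakest precondition is ((k >= 5 or buf[v + 3] > -5) -> (v = x and 2*buf[2] != 2*x - 5 and buf[w] != 0)) and ((not (k >= 5 or buf[v + 3] > -5)) -> (3*k = x + 9 and 2*buf[2] != 2*x + 3 and buf[w] != 0)).
Check whether ((k >= 5 or buf[v + 3] > -5) -> (v = x and 2*buf[2] != 2*x - 5 and buf[w] != 0)) and ((not (k >= 2 or buf[v + 3] > -5)) -> (3*k = x + 9 and 2*buf[2] != 2*x + 3 and buf[w] != 0)) implies it.
Countermodel: at the initial state buf = {[0] = -5, [2] = -5, [5] = -5, elsewhere -5}, k = 4, v = 2, w = 0, x = 2, the precondition holds but the weakest precondition fails.
Answer: invalid


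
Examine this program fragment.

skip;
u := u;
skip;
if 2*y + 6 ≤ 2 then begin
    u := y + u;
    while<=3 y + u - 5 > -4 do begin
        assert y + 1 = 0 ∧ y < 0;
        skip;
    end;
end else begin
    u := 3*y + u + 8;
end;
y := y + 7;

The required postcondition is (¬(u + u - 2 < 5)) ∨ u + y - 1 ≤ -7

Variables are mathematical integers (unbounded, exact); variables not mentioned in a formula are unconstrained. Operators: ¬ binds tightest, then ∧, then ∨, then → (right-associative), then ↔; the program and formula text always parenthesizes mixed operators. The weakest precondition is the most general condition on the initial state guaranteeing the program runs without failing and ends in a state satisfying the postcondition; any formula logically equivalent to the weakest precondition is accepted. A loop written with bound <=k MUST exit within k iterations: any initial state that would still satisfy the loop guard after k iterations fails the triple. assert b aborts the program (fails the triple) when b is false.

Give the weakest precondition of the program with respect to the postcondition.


Working backward. After the program, the postcondition (¬(u + u - 2 < 5)) ∨ u + y - 1 ≤ -7 must hold; in canonical form it is (¬(2*u < 7)) ∨ u + y ≤ -6.
Before y := y + 7: (¬(2*u < 7)) ∨ u + y ≤ -13
Then branch requires (u + 2*y > 1 → (y = -1 ∧ y < 0 ∧ (u + 2*y > 1 → (y = -1 ∧ y < 0 ∧ (u + 2*y > 1 → (y = -1 ∧ y < 0 ∧ (¬(u + 2*y > 1)) ∧ ((¬(2*u + 2*y < 7)) ∨ u + 2*y ≤ -13))) ∧ ((¬(u + 2*y > 1)) → ((¬(2*u + 2*y < 7)) ∨ u + 2*y ≤ -13)))) ∧ ((¬(u + 2*y > 1)) → ((¬(2*u + 2*y < 7)) ∨ u + 2*y ≤ -13)))) ∧ ((¬(u + 2*y > 1)) → ((¬(2*u + 2*y < 7)) ∨ u + 2*y ≤ -13)); else branch requires (¬(2*u + 6*y < -9)) ∨ u + 4*y ≤ -21.
Before the if: (2*y ≤ -4 → ((u + 2*y > 1 → (y = -1 ∧ y < 0 ∧ (u + 2*y > 1 → (y = -1 ∧ y < 0 ∧ (u + 2*y > 1 → (y = -1 ∧ y < 0 ∧ (¬(u + 2*y > 1)) ∧ ((¬(2*u + 2*y < 7)) ∨ u + 2*y ≤ -13))) ∧ ((¬(u + 2*y > 1)) → ((¬(2*u + 2*y < 7)) ∨ u + 2*y ≤ -13)))) ∧ ((¬(u + 2*y > 1)) → ((¬(2*u + 2*y < 7)) ∨ u + 2*y ≤ -13)))) ∧ ((¬(u + 2*y > 1)) → ((¬(2*u + 2*y < 7)) ∨ u + 2*y ≤ -13)))) ∧ ((¬(2*y ≤ -4)) → ((¬(2*u + 6*y < -9)) ∨ u + 4*y ≤ -21))
Before skip: (2*y ≤ -4 → ((u + 2*y > 1 → (y = -1 ∧ y < 0 ∧ (u + 2*y > 1 → (y = -1 ∧ y < 0 ∧ (u + 2*y > 1 → (y = -1 ∧ y < 0 ∧ (¬(u + 2*y > 1)) ∧ ((¬(2*u + 2*y < 7)) ∨ u + 2*y ≤ -13))) ∧ ((¬(u + 2*y > 1)) → ((¬(2*u + 2*y < 7)) ∨ u + 2*y ≤ -13)))) ∧ ((¬(u + 2*y > 1)) → ((¬(2*u + 2*y < 7)) ∨ u + 2*y ≤ -13)))) ∧ ((¬(u + 2*y > 1)) → ((¬(2*u + 2*y < 7)) ∨ u + 2*y ≤ -13)))) ∧ ((¬(2*y ≤ -4)) → ((¬(2*u + 6*y < -9)) ∨ u + 4*y ≤ -21))
Before u := u: (2*y ≤ -4 → ((u + 2*y > 1 → (y = -1 ∧ y < 0 ∧ (u + 2*y > 1 → (y = -1 ∧ y < 0 ∧ (u + 2*y > 1 → (y = -1 ∧ y < 0 ∧ (¬(u + 2*y > 1)) ∧ ((¬(2*u + 2*y < 7)) ∨ u + 2*y ≤ -13))) ∧ ((¬(u + 2*y > 1)) → ((¬(2*u + 2*y < 7)) ∨ u + 2*y ≤ -13)))) ∧ ((¬(u + 2*y > 1)) → ((¬(2*u + 2*y < 7)) ∨ u + 2*y ≤ -13)))) ∧ ((¬(u + 2*y > 1)) → ((¬(2*u + 2*y < 7)) ∨ u + 2*y ≤ -13)))) ∧ ((¬(2*y ≤ -4)) → ((¬(2*u + 6*y < -9)) ∨ u + 4*y ≤ -21))
Before skip: (2*y ≤ -4 → ((u + 2*y > 1 → (y = -1 ∧ y < 0 ∧ (u + 2*y > 1 → (y = -1 ∧ y < 0 ∧ (u + 2*y > 1 → (y = -1 ∧ y < 0 ∧ (¬(u + 2*y > 1)) ∧ ((¬(2*u + 2*y < 7)) ∨ u + 2*y ≤ -13))) ∧ ((¬(u + 2*y > 1)) → ((¬(2*u + 2*y < 7)) ∨ u + 2*y ≤ -13)))) ∧ ((¬(u + 2*y > 1)) → ((¬(2*u + 2*y < 7)) ∨ u + 2*y ≤ -13)))) ∧ ((¬(u + 2*y > 1)) → ((¬(2*u + 2*y < 7)) ∨ u + 2*y ≤ -13)))) ∧ ((¬(2*y ≤ -4)) → ((¬(2*u + 6*y < -9)) ∨ u + 4*y ≤ -21))
Answer: WP = (2*y ≤ -4 → ((u + 2*y > 1 → (y = -1 ∧ y < 0 ∧ (u + 2*y > 1 → (y = -1 ∧ y < 0 ∧ (u + 2*y > 1 → (y = -1 ∧ y < 0 ∧ (¬(u + 2*y > 1)) ∧ ((¬(2*u + 2*y < 7)) ∨ u + 2*y ≤ -13))) ∧ ((¬(u + 2*y > 1)) → ((¬(2*u + 2*y < 7)) ∨ u + 2*y ≤ -13)))) ∧ ((¬(u + 2*y > 1)) → ((¬(2*u + 2*y < 7)) ∨ u + 2*y ≤ -13)))) ∧ ((¬(u + 2*y > 1)) → ((¬(2*u + 2*y < 7)) ∨ u + 2*y ≤ -13)))) ∧ ((¬(2*y ≤ -4)) → ((¬(2*u + 6*y < -9)) ∨ u + 4*y ≤ -21))


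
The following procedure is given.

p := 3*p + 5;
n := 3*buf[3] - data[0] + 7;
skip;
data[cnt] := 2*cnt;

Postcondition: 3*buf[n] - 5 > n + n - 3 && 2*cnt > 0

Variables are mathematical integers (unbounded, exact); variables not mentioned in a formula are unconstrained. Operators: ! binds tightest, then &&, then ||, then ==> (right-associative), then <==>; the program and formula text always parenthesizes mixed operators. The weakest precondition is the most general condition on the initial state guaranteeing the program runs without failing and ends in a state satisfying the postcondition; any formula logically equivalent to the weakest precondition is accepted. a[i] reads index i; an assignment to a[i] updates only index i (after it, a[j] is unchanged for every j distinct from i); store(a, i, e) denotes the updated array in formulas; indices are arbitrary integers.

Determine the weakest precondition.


Working backward. After the program, the postcondition 3*buf[n] - 5 > n + n - 3 && 2*cnt > 0 must hold; in canonical form it is 3*buf[n] > 2*n + 2 && 2*cnt > 0.
Before data[cnt] := 2*cnt: 3*buf[n] > 2*n + 2 && 2*cnt > 0
Before skip: 3*buf[n] > 2*n + 2 && 2*cnt > 0
Before n := 3*buf[3] - data[0] + 7: 3*buf[3*buf[3] - data[0] + 7] + 2*data[0] > 6*buf[3] + 16 && 2*cnt > 0
Before p := 3*p + 5: 3*buf[3*buf[3] - data[0] + 7] + 2*data[0] > 6*buf[3] + 16 && 2*cnt > 0
Answer: WP = 3*buf[3*buf[3] - data[0] + 7] + 2*data[0] > 6*buf[3] + 16 && 2*cnt > 0


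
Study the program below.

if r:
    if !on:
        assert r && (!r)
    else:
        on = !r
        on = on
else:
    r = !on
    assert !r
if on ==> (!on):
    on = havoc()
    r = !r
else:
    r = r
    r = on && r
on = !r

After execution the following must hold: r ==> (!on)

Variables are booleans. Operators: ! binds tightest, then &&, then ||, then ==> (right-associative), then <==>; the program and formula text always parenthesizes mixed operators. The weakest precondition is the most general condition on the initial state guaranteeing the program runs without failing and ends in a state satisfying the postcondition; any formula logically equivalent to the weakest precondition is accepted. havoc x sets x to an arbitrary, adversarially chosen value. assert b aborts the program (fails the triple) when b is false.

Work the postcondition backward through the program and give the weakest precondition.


Working backward. After the program, r ==> (!on) must hold.
Before on := !r: true
Then branch requires true; else branch requires true.
Before the if: true
Then branch requires on; else branch requires on.
Before the if: (r ==> on) && ((!r) ==> on)
Answer: WP = (r ==> on) && ((!r) ==> on)


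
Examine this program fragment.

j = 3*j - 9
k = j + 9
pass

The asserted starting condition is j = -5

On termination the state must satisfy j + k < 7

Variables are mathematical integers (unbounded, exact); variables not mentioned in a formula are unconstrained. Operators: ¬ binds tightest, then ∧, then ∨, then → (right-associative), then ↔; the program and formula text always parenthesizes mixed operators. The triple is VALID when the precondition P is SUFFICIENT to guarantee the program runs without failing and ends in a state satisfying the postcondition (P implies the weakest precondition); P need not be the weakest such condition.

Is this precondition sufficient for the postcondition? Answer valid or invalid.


Working backward. After the program, j + k < 7 must hold.
Before skip: j + k < 7
Before k := j + 9: 2*j < -2
Before j := 3*j - 9: 6*j < 16
The weakest precondition is 6*j < 16.
Check whether j = -5 implies it.
Every state satisfying the precondition satisfies the weakest precondition: the implication holds.
Answer: valid


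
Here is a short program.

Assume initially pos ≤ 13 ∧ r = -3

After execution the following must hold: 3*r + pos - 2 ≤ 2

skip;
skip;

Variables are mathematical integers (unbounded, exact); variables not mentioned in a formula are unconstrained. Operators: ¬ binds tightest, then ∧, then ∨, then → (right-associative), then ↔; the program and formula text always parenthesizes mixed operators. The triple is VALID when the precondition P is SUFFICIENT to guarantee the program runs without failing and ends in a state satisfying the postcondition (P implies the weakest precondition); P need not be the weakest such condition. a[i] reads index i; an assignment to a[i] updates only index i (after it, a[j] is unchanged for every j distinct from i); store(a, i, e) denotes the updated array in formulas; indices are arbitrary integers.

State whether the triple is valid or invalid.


Working backward. After the program, the postcondition 3*r + pos - 2 ≤ 2 must hold; in canonical form it is pos + 3*r ≤ 4.
Before skip: pos + 3*r ≤ 4
Before skip: pos + 3*r ≤ 4
The weakest precondition is pos + 3*r ≤ 4.
Check whether pos ≤ 13 ∧ r = -3 implies it.
Every state satisfying the precondition satisfies the weakest precondition: the implication holds.
Answer: valid


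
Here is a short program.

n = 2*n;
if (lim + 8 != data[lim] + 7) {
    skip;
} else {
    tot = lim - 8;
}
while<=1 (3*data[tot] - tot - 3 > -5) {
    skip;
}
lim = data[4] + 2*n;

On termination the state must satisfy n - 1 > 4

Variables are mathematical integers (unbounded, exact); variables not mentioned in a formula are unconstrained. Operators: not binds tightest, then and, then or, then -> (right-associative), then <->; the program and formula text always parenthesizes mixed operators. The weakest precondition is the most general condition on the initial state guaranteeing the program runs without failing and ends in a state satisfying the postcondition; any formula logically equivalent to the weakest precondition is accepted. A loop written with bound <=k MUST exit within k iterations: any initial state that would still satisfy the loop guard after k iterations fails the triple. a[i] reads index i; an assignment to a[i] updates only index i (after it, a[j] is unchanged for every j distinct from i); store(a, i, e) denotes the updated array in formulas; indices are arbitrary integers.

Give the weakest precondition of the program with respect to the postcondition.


Working backward. After the program, the postcondition n - 1 > 4 must hold; in canonical form it is n > 5.
Before lim := data[4] + 2*n: n > 5
Before the loop (bound <=1), unroll the exhaustion recursion (WP_0 = exit-now case; WP_j = one more guarded iteration, up to j = 1):
  WP_0: (not (3*data[tot] > tot - 2)) and n > 5
  WP_1: (3*data[tot] > tot - 2 -> ((not (3*data[tot] > tot - 2)) and n > 5)) and ((not (3*data[tot] > tot - 2)) -> n > 5)
So before the loop: (3*data[tot] > tot - 2 -> ((not (3*data[tot] > tot - 2)) and n > 5)) and ((not (3*data[tot] > tot - 2)) -> n > 5)
Then branch requires (3*data[tot] > tot - 2 -> ((not (3*data[tot] > tot - 2)) and n > 5)) and ((not (3*data[tot] > tot - 2)) -> n > 5); else branch requires (3*data[lim - 8] > lim - 10 -> ((not (3*data[lim - 8] > lim - 10)) and n > 5)) and ((not (3*data[lim - 8] > lim - 10)) -> n > 5).
Before the if: (lim != data[lim] - 1 -> ((3*data[tot] > tot - 2 -> ((not (3*data[tot] > tot - 2)) and n > 5)) and ((not (3*data[tot] > tot - 2)) -> n > 5))) and ((not (lim != data[lim] - 1)) -> ((3*data[lim - 8] > lim - 10 -> ((not (3*data[lim - 8] > lim - 10)) and n > 5)) and ((not (3*data[lim - 8] > lim - 10)) -> n > 5)))
Before n := 2*n: (lim != data[lim] - 1 -> ((3*data[tot] > tot - 2 -> ((not (3*data[tot] > tot - 2)) and 2*n > 5)) and ((not (3*data[tot] > tot - 2)) -> 2*n > 5))) and ((not (lim != data[lim] - 1)) -> ((3*data[lim - 8] > lim - 10 -> ((not (3*data[lim - 8] > lim - 10)) and 2*n > 5)) and ((not (3*data[lim - 8] > lim - 10)) -> 2*n > 5)))
Answer: WP = (lim != data[lim] - 1 -> ((3*data[tot] > tot - 2 -> ((not (3*data[tot] > tot - 2)) and 2*n > 5)) and ((not (3*data[tot] > tot - 2)) -> 2*n > 5))) and ((not (lim != data[lim] - 1)) -> ((3*data[lim - 8] > lim - 10 -> ((not (3*data[lim - 8] > lim - 10)) and 2*n > 5)) and ((not (3*data[lim - 8] > lim - 10)) -> 2*n > 5)))


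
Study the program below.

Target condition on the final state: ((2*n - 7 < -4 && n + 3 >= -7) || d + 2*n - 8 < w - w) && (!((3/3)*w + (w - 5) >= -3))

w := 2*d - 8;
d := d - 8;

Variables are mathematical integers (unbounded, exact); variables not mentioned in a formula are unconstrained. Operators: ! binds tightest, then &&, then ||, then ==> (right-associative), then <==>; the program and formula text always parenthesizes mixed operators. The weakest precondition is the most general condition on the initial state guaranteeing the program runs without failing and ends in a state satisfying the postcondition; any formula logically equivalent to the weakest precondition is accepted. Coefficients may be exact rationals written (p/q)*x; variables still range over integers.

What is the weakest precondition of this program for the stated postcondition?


Working backward. After the program, the postcondition ((2*n - 7 < -4 && n + 3 >= -7) || d + 2*n - 8 < w - w) && (!((3/3)*w + (w - 5) >= -3)) must hold; in canonical form it is ((2*n < 3 && n >= -10) || d + 2*n < 8) && (!(2*w >= 2)).
Before d := d - 8: ((2*n < 3 && n >= -10) || d + 2*n < 16) && (!(2*w >= 2))
Before w := 2*d - 8: ((2*n < 3 && n >= -10) || d + 2*n < 16) && (!(4*d >= 18))
Answer: WP = ((2*n < 3 && n >= -10) || d + 2*n < 16) && (!(4*d >= 18))


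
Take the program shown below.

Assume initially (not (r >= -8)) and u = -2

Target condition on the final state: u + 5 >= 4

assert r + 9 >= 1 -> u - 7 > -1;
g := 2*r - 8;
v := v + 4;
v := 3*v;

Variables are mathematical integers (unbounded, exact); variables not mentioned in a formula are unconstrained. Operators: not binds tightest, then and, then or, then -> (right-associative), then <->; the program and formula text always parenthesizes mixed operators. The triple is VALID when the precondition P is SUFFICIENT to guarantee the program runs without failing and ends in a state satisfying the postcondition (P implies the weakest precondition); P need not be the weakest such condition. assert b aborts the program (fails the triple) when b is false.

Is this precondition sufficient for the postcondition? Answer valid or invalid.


Working backward. After the program, the postcondition u + 5 >= 4 must hold; in canonical form it is u >= -1.
Before v := 3*v: u >= -1
Before v := v + 4: u >= -1
Before g := 2*r - 8: u >= -1
Before assert r + 9 >= 1 -> u - 7 > -1: (r >= -8 -> u > 6) and u >= -1
The weakest precondition is (r >= -8 -> u > 6) and u >= -1.
Check whether (not (r >= -8)) and u = -2 implies it.
Countermodel: at the initial state r = -9, u = -2, the precondition holds but the weakest precondition fails.
Answer: invalid


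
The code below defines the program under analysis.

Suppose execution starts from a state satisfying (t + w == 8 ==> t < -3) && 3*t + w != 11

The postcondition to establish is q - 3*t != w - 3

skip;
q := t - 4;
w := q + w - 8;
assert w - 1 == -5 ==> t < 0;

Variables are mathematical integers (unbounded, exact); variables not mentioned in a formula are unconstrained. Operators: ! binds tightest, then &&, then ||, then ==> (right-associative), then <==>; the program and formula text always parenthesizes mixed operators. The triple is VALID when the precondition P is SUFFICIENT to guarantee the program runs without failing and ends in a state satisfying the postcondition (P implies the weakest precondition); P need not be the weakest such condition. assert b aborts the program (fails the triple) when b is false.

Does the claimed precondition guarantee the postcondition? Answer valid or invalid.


Working backward. After the program, the postcondition q - 3*t != w - 3 must hold; in canonical form it is q != 3*t + w - 3.
Before assert w - 1 == -5 ==> t < 0: (w == -4 ==> t < 0) && q != 3*t + w - 3
Before w := q + w - 8: (q + w == 4 ==> t < 0) && 3*t + w != 11
Before q := t - 4: (t + w == 8 ==> t < 0) && 3*t + w != 11
Before skip: (t + w == 8 ==> t < 0) && 3*t + w != 11
The weakest precondition is (t + w == 8 ==> t < 0) && 3*t + w != 11.
Check whether (t + w == 8 ==> t < -3) && 3*t + w != 11 implies it.
Every state satisfying the precondition satisfies the weakest precondition: the implication holds.
Answer: valid


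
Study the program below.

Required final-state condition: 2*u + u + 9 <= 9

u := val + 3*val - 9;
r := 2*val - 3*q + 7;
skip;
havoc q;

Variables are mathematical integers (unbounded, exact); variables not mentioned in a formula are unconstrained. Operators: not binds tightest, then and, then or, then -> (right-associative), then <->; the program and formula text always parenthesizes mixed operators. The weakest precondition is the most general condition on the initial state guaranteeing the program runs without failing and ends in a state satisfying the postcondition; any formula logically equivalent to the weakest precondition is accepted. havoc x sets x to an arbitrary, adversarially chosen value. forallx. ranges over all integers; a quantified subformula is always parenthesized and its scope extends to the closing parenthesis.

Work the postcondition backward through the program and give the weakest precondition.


Working backward. After the program, the postcondition 2*u + u + 9 <= 9 must hold; in canonical form it is 3*u <= 0.
Before havoc q: 3*u <= 0
Before skip: 3*u <= 0
Before r := 2*val - 3*q + 7: 3*u <= 0
Before u := val + 3*val - 9: 12*val <= 27
Answer: WP = 12*val <= 27


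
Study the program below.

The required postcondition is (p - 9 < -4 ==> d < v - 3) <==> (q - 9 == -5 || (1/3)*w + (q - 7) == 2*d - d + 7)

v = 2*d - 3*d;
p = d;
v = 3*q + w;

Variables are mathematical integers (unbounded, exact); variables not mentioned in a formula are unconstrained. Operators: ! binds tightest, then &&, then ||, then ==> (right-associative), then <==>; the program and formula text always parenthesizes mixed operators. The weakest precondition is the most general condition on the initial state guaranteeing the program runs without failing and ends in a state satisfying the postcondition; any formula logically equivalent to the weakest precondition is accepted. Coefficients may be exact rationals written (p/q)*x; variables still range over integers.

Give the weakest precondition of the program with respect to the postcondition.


Working backward. After the program, the postcondition (p - 9 < -4 ==> d < v - 3) <==> (q - 9 == -5 || (1/3)*w + (q - 7) == 2*d - d + 7) must hold; in canonical form it is (p < 5 ==> d < v - 3) <==> (q == 4 || q + (1/3)*w == d + 14).
Before v := 3*q + w: (p < 5 ==> d < 3*q + w - 3) <==> (q == 4 || q + (1/3)*w == d + 14)
Before p := d: (d < 5 ==> d < 3*q + w - 3) <==> (q == 4 || q + (1/3)*w == d + 14)
Before v := 2*d - 3*d: (d < 5 ==> d < 3*q + w - 3) <==> (q == 4 || q + (1/3)*w == d + 14)
Answer: WP = (d < 5 ==> d < 3*q + w - 3) <==> (q == 4 || q + (1/3)*w == d + 14)


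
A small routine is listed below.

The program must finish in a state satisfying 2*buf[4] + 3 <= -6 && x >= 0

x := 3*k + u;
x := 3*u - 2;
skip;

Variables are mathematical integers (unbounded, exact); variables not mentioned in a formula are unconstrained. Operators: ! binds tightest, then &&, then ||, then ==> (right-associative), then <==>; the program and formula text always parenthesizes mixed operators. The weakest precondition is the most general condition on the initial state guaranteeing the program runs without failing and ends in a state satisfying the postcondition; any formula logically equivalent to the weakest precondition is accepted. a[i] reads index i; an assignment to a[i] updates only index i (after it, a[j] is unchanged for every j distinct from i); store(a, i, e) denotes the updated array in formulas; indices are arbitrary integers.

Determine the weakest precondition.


Working backward. After the program, the postcondition 2*buf[4] + 3 <= -6 && x >= 0 must hold; in canonical form it is 2*buf[4] <= -9 && x >= 0.
Before skip: 2*buf[4] <= -9 && x >= 0
Before x := 3*u - 2: 2*buf[4] <= -9 && 3*u >= 2
Before x := 3*k + u: 2*buf[4] <= -9 && 3*u >= 2
Answer: WP = 2*buf[4] <= -9 && 3*u >= 2


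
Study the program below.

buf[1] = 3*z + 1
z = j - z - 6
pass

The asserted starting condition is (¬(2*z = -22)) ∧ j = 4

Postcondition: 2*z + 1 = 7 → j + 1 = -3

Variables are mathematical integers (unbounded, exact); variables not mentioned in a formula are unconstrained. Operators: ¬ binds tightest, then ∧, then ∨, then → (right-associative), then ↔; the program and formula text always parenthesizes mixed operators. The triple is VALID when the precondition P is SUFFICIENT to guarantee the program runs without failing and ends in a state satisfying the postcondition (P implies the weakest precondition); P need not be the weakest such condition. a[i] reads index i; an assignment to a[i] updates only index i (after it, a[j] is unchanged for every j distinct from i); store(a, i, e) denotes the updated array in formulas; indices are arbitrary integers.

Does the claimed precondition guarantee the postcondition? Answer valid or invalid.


Working backward. After the program, the postcondition 2*z + 1 = 7 → j + 1 = -3 must hold; in canonical form it is 2*z = 6 → j = -4.
Before skip: 2*z = 6 → j = -4
Before z := j - z - 6: 2*j = 2*z + 18 → j = -4
Before buf[1] := 3*z + 1: 2*j = 2*z + 18 → j = -4
The weakest precondition is 2*j = 2*z + 18 → j = -4.
Check whether (¬(2*z = -22)) ∧ j = 4 implies it.
Countermodel: at the initial state j = 4, z = -5, the precondition holds but the weakest precondition fails.
Answer: invalid


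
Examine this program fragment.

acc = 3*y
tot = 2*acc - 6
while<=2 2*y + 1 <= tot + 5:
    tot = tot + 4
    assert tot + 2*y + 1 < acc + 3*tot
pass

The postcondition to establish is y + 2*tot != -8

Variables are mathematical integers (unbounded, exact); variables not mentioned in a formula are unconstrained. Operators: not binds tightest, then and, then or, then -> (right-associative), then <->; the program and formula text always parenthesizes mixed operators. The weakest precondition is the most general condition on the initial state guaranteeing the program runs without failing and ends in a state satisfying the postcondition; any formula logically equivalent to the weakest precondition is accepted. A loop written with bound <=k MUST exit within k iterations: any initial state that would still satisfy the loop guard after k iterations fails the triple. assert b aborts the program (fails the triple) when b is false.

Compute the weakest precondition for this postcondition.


Working backward. After the program, the postcondition y + 2*tot != -8 must hold; in canonical form it is 2*tot + y != -8.
Before skip: 2*tot + y != -8
Before the loop (bound <=2), unroll the exhaustion recursion (WP_0 = exit-now case; WP_j = one more guarded iteration, up to j = 2):
  WP_0: (not (2*y <= tot + 4)) and 2*tot + y != -8
  WP_1: (2*y <= tot + 4 -> (2*y < acc + 2*tot + 7 and (not (2*y <= tot + 8)) and 2*tot + y != -16)) and ((not (2*y <= tot + 4)) -> 2*tot + y != -8)
  WP_2: (2*y <= tot + 4 -> (2*y < acc + 2*tot + 7 and (2*y <= tot + 8 -> (2*y < acc + 2*tot + 15 and (not (2*y <= tot + 12)) and 2*tot + y != -24)) and ((not (2*y <= tot + 8)) -> 2*tot + y != -16))) and ((not (2*y <= tot + 4)) -> 2*tot + y != -8)
So before the loop: (2*y <= tot + 4 -> (2*y < acc + 2*tot + 7 and (2*y <= tot + 8 -> (2*y < acc + 2*tot + 15 and (not (2*y <= tot + 12)) and 2*tot + y != -24)) and ((not (2*y <= tot + 8)) -> 2*tot + y != -16))) and ((not (2*y <= tot + 4)) -> 2*tot + y != -8)
Before tot := 2*acc - 6: (2*y <= 2*acc - 2 -> (2*y < 5*acc - 5 and (2*y <= 2*acc + 2 -> (2*y < 5*acc + 3 and (not (2*y <= 2*acc + 6)) and 4*acc + y != -12)) and ((not (2*y <= 2*acc + 2)) -> 4*acc + y != -4))) and ((not (2*y <= 2*acc - 2)) -> 4*acc + y != 4)
Before acc := 3*y: (4*y >= 2 -> (13*y > 5 and (4*y >= -2 -> (13*y > -3 and (not (4*y >= -6)) and 13*y != -12)) and ((not (4*y >= -2)) -> 13*y != -4))) and ((not (4*y >= 2)) -> 13*y != 4)
Answer: WP = (4*y >= 2 -> (13*y > 5 and (4*y >= -2 -> (13*y > -3 and (not (4*y >= -6)) and 13*y != -12)) and ((not (4*y >= -2)) -> 13*y != -4))) and ((not (4*y >= 2)) -> 13*y != 4)


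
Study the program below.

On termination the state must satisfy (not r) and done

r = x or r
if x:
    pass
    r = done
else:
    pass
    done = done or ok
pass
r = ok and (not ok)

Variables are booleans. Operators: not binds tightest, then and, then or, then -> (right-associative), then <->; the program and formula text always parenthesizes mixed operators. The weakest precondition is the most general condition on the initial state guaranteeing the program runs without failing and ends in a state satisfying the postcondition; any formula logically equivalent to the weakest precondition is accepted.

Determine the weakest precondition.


Working backward. After the program, (not r) and done must hold.
Before r := ok and (not ok): done
Before skip: done
Then branch requires done; else branch requires done or ok.
Before the if: (x -> done) and ((not x) -> (done or ok))
Before r := x or r: (x -> done) and ((not x) -> (done or ok))
Answer: WP = (x -> done) and ((not x) -> (done or ok))


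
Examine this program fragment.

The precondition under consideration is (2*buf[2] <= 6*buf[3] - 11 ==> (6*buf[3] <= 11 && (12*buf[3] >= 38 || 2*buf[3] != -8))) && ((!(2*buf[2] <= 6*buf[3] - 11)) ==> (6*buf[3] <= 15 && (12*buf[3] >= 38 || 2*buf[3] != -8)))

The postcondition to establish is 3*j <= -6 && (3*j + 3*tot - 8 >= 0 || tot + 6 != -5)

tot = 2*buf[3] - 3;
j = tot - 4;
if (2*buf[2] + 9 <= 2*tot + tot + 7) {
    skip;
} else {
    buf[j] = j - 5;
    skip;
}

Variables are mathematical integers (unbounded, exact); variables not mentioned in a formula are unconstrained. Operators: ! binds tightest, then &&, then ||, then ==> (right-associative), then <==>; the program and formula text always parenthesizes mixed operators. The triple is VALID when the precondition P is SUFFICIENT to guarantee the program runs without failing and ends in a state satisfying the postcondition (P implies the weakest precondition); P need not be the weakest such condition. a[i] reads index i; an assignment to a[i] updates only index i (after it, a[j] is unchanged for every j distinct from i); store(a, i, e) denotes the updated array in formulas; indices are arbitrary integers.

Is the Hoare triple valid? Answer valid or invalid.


Working backward. After the program, the postcondition 3*j <= -6 && (3*j + 3*tot - 8 >= 0 || tot + 6 != -5) must hold; in canonical form it is 3*j <= -6 && (3*j + 3*tot >= 8 || tot != -11).
Then branch requires 3*j <= -6 && (3*j + 3*tot >= 8 || tot != -11); else branch requires 3*j <= -6 && (3*j + 3*tot >= 8 || tot != -11).
Before the if: (2*buf[2] <= 3*tot - 2 ==> (3*j <= -6 && (3*j + 3*tot >= 8 || tot != -11))) && ((!(2*buf[2] <= 3*tot - 2)) ==> (3*j <= -6 && (3*j + 3*tot >= 8 || tot != -11)))
Before j := tot - 4: (2*buf[2] <= 3*tot - 2 ==> (3*tot <= 6 && (6*tot >= 20 || tot != -11))) && ((!(2*buf[2] <= 3*tot - 2)) ==> (3*tot <= 6 && (6*tot >= 20 || tot != -11)))
Before tot := 2*buf[3] - 3: (2*buf[2] <= 6*buf[3] - 11 ==> (6*buf[3] <= 15 && (12*buf[3] >= 38 || 2*buf[3] != -8))) && ((!(2*buf[2] <= 6*buf[3] - 11)) ==> (6*buf[3] <= 15 && (12*buf[3] >= 38 || 2*buf[3] != -8)))
The weakest precondition is (2*buf[2] <= 6*buf[3] - 11 ==> (6*buf[3] <= 15 && (12*buf[3] >= 38 || 2*buf[3] != -8))) && ((!(2*buf[2] <= 6*buf[3] - 11)) ==> (6*buf[3] <= 15 && (12*buf[3] >= 38 || 2*buf[3] != -8))).
Check whether (2*buf[2] <= 6*buf[3] - 11 ==> (6*buf[3] <= 11 && (12*buf[3] >= 38 || 2*buf[3] != -8))) && ((!(2*buf[2] <= 6*buf[3] - 11)) ==> (6*buf[3] <= 15 && (12*buf[3] >= 38 || 2*buf[3] != -8))) implies it.
Every state satisfying the precondition satisfies the weakest precondition: the implication holds.
Answer: valid


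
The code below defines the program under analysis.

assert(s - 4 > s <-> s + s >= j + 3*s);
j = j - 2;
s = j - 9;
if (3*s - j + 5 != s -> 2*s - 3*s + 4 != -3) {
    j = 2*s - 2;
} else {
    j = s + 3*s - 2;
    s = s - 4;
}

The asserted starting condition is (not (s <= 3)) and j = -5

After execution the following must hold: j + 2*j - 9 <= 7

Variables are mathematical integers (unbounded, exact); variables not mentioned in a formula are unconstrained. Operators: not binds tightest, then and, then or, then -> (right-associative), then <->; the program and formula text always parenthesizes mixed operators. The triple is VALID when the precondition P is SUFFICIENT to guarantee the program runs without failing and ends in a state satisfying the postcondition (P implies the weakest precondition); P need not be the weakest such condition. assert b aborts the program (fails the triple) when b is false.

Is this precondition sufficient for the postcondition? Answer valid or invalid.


Working backward. After the program, the postcondition j + 2*j - 9 <= 7 must hold; in canonical form it is 3*j <= 16.
Then branch requires 6*s <= 22; else branch requires 12*s <= 22.
Before the if: ((2*s != j - 5 -> s != 7) -> 6*s <= 22) and ((not (2*s != j - 5 -> s != 7)) -> 12*s <= 22)
Before s := j - 9: ((j != 13 -> j != 16) -> 6*j <= 76) and ((not (j != 13 -> j != 16)) -> 12*j <= 130)
Before j := j - 2: ((j != 15 -> j != 18) -> 6*j <= 88) and ((not (j != 15 -> j != 18)) -> 12*j <= 154)
Before assert s - 4 > s <-> s + s >= j + 3*s: (not (j + s <= 0)) and ((j != 15 -> j != 18) -> 6*j <= 88) and ((not (j != 15 -> j != 18)) -> 12*j <= 154)
The weakest precondition is (not (j + s <= 0)) and ((j != 15 -> j != 18) -> 6*j <= 88) and ((not (j != 15 -> j != 18)) -> 12*j <= 154).
Check whether (not (s <= 3)) and j = -5 implies it.
Countermodel: at the initial state j = -5, s = 4, the precondition holds but the weakest precondition fails.
Answer: invalid


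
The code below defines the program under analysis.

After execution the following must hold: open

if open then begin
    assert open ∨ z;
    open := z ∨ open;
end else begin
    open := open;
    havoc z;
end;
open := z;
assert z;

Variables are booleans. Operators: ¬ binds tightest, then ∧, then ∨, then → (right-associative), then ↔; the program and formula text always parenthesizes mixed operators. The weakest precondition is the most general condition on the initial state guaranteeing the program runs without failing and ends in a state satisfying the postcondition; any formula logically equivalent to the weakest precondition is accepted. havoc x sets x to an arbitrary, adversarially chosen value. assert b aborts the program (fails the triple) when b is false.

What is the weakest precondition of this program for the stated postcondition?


Working backward. After the program, open must hold.
Before assert z: z ∧ open
Before open := z: z
Then branch requires (open ∨ z) ∧ z; else branch requires false.
Before the if: (open → ((open ∨ z) ∧ z)) ∧ open
Answer: WP = (open → ((open ∨ z) ∧ z)) ∧ open


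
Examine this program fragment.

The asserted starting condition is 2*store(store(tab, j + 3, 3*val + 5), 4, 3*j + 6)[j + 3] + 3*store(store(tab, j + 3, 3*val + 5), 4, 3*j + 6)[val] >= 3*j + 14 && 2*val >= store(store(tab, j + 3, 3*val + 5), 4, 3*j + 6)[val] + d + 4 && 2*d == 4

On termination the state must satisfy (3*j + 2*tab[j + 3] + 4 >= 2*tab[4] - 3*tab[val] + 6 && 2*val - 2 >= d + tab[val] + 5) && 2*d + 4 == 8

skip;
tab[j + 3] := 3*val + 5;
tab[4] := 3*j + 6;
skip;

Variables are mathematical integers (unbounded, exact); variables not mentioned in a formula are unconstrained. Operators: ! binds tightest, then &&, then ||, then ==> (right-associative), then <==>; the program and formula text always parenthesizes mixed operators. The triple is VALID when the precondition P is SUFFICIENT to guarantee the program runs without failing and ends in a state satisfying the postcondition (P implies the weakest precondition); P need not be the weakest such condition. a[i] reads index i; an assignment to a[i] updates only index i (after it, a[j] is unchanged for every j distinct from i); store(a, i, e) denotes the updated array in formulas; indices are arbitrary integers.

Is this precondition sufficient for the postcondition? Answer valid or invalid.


Working backward. After the program, the postcondition (3*j + 2*tab[j + 3] + 4 >= 2*tab[4] - 3*tab[val] + 6 && 2*val - 2 >= d + tab[val] + 5) && 2*d + 4 == 8 must hold; in canonical form it is 2*tab[j + 3] + 3*tab[val] + 3*j >= 2*tab[4] + 2 && 2*val >= tab[val] + d + 7 && 2*d == 4.
Before skip: 2*tab[j + 3] + 3*tab[val] + 3*j >= 2*tab[4] + 2 && 2*val >= tab[val] + d + 7 && 2*d == 4
Before tab[4] := 3*j + 6: 2*store(tab, 4, 3*j + 6)[j + 3] + 3*store(tab, 4, 3*j + 6)[val] >= 3*j + 14 && 2*val >= store(tab, 4, 3*j + 6)[val] + d + 7 && 2*d == 4
Before tab[j + 3] := 3*val + 5: 2*store(store(tab, j + 3, 3*val + 5), 4, 3*j + 6)[j + 3] + 3*store(store(tab, j + 3, 3*val + 5), 4, 3*j + 6)[val] >= 3*j + 14 && 2*val >= store(store(tab, j + 3, 3*val + 5), 4, 3*j + 6)[val] + d + 7 && 2*d == 4
Before skip: 2*store(store(tab, j + 3, 3*val + 5), 4, 3*j + 6)[j + 3] + 3*store(store(tab, j + 3, 3*val + 5), 4, 3*j + 6)[val] >= 3*j + 14 && 2*val >= store(store(tab, j + 3, 3*val + 5), 4, 3*j + 6)[val] + d + 7 && 2*d == 4
The weakest precondition is 2*store(store(tab, j + 3, 3*val + 5), 4, 3*j + 6)[j + 3] + 3*store(store(tab, j + 3, 3*val + 5), 4, 3*j + 6)[val] >= 3*j + 14 && 2*val >= store(store(tab, j + 3, 3*val + 5), 4, 3*j + 6)[val] + d + 7 && 2*d == 4.
Check whether 2*store(store(tab, j + 3, 3*val + 5), 4, 3*j + 6)[j + 3] + 3*store(store(tab, j + 3, 3*val + 5), 4, 3*j + 6)[val] >= 3*j + 14 && 2*val >= store(store(tab, j + 3, 3*val + 5), 4, 3*j + 6)[val] + d + 4 && 2*d == 4 implies it.
Countermodel: at the initial state d = 2, j = 0, tab = {[3] = 2, [4] = 2, [27732] = 55458, elsewhere 2}, val = 27732, the precondition holds but the weakest precondition fails.
Answer: invalid


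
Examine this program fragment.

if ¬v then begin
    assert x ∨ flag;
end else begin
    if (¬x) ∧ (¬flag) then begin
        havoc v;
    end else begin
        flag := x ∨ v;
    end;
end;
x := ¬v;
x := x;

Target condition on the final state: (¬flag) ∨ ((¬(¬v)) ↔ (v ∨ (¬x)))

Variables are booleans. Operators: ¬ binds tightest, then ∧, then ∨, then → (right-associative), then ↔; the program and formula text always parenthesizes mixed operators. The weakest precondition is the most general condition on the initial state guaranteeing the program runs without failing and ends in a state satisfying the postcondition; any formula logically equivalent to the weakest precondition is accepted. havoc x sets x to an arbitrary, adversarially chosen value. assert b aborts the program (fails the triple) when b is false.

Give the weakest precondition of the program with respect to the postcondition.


Working backward. After the program, the postcondition (¬flag) ∨ ((¬(¬v)) ↔ (v ∨ (¬x))) must hold; in canonical form it is (¬flag) ∨ (v ↔ (v ∨ (¬x))).
Before x := x: (¬flag) ∨ (v ↔ (v ∨ (¬x)))
Before x := ¬v: true
Then branch requires x ∨ flag; else branch requires true.
Before the if: (¬v) → (x ∨ flag)
Answer: WP = (¬v) → (x ∨ flag)


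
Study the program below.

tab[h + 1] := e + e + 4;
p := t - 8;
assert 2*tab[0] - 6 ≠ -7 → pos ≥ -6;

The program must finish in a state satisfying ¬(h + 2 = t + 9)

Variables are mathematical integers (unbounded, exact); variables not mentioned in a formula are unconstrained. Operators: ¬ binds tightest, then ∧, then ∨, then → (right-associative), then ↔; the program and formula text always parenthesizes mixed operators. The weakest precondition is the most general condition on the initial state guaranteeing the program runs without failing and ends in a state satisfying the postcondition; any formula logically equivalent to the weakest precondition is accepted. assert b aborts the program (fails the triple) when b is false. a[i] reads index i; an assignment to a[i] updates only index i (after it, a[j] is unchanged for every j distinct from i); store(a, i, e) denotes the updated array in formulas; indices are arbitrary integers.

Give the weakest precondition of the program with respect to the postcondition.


Working backward. After the program, the postcondition ¬(h + 2 = t + 9) must hold; in canonical form it is ¬(h = t + 7).
Before assert 2*tab[0] - 6 ≠ -7 → pos ≥ -6: (2*tab[0] ≠ -1 → pos ≥ -6) ∧ (¬(h = t + 7))
Before p := t - 8: (2*tab[0] ≠ -1 → pos ≥ -6) ∧ (¬(h = t + 7))
Before tab[h + 1] := e + e + 4: (2*store(tab, h + 1, 2*e + 4)[0] ≠ -1 → pos ≥ -6) ∧ (¬(h = t + 7))
Answer: WP = (2*store(tab, h + 1, 2*e + 4)[0] ≠ -1 → pos ≥ -6) ∧ (¬(h = t + 7))


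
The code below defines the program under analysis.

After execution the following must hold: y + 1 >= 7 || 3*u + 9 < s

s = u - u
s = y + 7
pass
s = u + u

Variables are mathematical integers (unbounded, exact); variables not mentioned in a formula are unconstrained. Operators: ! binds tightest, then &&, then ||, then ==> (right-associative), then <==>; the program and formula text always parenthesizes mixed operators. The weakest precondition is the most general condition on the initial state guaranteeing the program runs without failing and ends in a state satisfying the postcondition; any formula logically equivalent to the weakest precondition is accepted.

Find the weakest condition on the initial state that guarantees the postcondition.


Working backward. After the program, the postcondition y + 1 >= 7 || 3*u + 9 < s must hold; in canonical form it is y >= 6 || 3*u < s - 9.
Before s := u + u: y >= 6 || u < -9
Before skip: y >= 6 || u < -9
Before s := y + 7: y >= 6 || u < -9
Before s := u - u: y >= 6 || u < -9
Answer: WP = y >= 6 || u < -9
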